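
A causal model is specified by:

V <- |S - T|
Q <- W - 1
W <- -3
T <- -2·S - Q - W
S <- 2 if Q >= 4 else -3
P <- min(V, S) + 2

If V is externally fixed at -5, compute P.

-3

The intervention breaks the incoming arrows to V: V <- |S - T| no longer applies, and V = -5.
Q = W - 1  [with W=-3]  = -4
S = 2 if Q >= 4 else -3  [with Q=-4]  = -3
P = min(V, S) + 2  [with V=-5, S=-3]  = -3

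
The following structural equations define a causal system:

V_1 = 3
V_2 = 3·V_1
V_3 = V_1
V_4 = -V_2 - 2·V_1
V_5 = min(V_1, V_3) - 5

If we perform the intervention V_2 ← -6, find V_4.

Under do(V_2=-6), the mechanism V_2 = 3·V_1 is discarded; V_2 is fixed at -6.
V_4 = -V_2 - 2·V_1  [with V_2=-6, V_1=3]  = 0

0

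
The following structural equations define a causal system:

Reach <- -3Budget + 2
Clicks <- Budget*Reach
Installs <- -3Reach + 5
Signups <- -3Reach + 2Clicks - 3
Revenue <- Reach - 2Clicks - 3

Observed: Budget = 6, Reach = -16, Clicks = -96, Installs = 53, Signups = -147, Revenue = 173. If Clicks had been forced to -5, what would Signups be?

35

do(Clicks=-5) replaces the equation Clicks <- Budget*Reach with the constant Clicks = -5.
Reach = -3Budget + 2  [with Budget=6]  = -16
Signups = -3Reach + 2Clicks - 3  [with Reach=-16, Clicks=-5]  = 35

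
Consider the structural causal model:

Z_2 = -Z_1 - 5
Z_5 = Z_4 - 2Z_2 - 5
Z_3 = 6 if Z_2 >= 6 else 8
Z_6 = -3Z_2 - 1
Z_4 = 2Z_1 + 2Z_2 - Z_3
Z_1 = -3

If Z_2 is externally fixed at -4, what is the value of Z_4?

-22

Under do(Z_2=-4), the mechanism Z_2 = -Z_1 - 5 is discarded; Z_2 is fixed at -4.
Z_3 = 6 if Z_2 >= 6 else 8  [with Z_2=-4]  = 8
Z_4 = 2Z_1 + 2Z_2 - Z_3  [with Z_1=-3, Z_2=-4, Z_3=8]  = -22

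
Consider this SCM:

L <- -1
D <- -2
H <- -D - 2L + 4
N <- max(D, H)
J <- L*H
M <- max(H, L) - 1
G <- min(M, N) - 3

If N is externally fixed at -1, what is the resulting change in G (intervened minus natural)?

-8

The intervention breaks the incoming arrows to N: N <- max(D, H) no longer applies, and N = -1.
H = -D - 2L + 4  [with D=-2, L=-1]  = 8
M = max(H, L) - 1  [with H=8, L=-1]  = 7
G = min(M, N) - 3  [with M=7, N=-1]  = -4
Without intervention: H = -D - 2L + 4  [with D=-2, L=-1]  = 8; N = max(D, H)  [with D=-2, H=8]  = 8; M = max(H, L) - 1  [with H=8, L=-1]  = 7; G = min(M, N) - 3  [with M=7, N=8]  = 4.
Change = -4 − 4 = -8.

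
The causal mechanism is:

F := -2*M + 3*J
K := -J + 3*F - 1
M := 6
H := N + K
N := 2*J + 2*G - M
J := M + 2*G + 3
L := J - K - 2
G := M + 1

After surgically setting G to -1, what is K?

do(G=-1) replaces the equation G := M + 1 with the constant G = -1.
J = M + 2*G + 3  [with M=6, G=-1]  = 7
F = -2*M + 3*J  [with M=6, J=7]  = 9
K = -J + 3*F - 1  [with J=7, F=9]  = 19

19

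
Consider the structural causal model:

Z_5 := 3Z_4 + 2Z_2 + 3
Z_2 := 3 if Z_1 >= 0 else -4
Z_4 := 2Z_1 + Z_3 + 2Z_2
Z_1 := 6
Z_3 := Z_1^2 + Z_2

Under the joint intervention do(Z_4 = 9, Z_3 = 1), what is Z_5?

The joint intervention fixes Z_4 = 9, Z_3 = 1, removing each variable's own equation.
Z_2 = 3 if Z_1 >= 0 else -4  [with Z_1=6]  = 3
Z_5 = 3Z_4 + 2Z_2 + 3  [with Z_4=9, Z_2=3]  = 36

36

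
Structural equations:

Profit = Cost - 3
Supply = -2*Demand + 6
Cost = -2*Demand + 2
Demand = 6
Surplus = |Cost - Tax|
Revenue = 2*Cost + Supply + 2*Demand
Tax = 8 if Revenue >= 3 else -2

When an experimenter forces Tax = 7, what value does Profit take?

-13

The intervention breaks the incoming arrows to Tax: Tax = 8 if Revenue >= 3 else -2 no longer applies, and Tax = 7.
Since Profit is not a descendant of the intervened variable, it is unaffected.
Cost = -2*Demand + 2  [with Demand=6]  = -10
Profit = Cost - 3  [with Cost=-10]  = -13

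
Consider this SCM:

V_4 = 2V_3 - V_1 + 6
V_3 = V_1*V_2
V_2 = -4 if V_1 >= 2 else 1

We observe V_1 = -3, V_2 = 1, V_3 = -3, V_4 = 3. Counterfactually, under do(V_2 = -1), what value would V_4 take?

Under do(V_2=-1), the mechanism V_2 = -4 if V_1 >= 2 else 1 is discarded; V_2 is fixed at -1.
V_3 = V_1*V_2  [with V_1=-3, V_2=-1]  = 3
V_4 = 2V_3 - V_1 + 6  [with V_3=3, V_1=-3]  = 15

15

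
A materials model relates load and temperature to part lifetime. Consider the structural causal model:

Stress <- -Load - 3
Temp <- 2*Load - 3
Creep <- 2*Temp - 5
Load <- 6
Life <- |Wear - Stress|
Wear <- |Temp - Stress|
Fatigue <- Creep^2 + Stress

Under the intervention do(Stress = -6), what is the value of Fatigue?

Under do(Stress=-6), the mechanism Stress <- -Load - 3 is discarded; Stress is fixed at -6.
Temp = 2*Load - 3  [with Load=6]  = 9
Creep = 2*Temp - 5  [with Temp=9]  = 13
Fatigue = Creep^2 + Stress  [with Creep=13, Stress=-6]  = 163

163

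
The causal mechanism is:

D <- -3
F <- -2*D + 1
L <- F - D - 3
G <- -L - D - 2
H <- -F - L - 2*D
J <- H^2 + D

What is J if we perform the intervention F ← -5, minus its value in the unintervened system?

192

Under do(F=-5), the mechanism F <- -2*D + 1 is discarded; F is fixed at -5.
L = F - D - 3  [with F=-5, D=-3]  = -5
H = -F - L - 2*D  [with F=-5, L=-5, D=-3]  = 16
J = H^2 + D  [with H=16, D=-3]  = 253
Without intervention: F = -2*D + 1  [with D=-3]  = 7; L = F - D - 3  [with F=7, D=-3]  = 7; H = -F - L - 2*D  [with F=7, L=7, D=-3]  = -8; J = H^2 + D  [with H=-8, D=-3]  = 61.
Change = 253 − 61 = 192.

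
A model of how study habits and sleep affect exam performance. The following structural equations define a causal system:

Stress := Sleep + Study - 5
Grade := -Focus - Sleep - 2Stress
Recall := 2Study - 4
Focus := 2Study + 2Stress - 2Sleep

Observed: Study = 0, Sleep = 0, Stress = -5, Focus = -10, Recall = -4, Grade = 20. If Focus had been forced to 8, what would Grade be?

2

Under do(Focus=8), the mechanism Focus := 2Study + 2Stress - 2Sleep is discarded; Focus is fixed at 8.
Stress = Sleep + Study - 5  [with Sleep=0, Study=0]  = -5
Grade = -Focus - Sleep - 2Stress  [with Focus=8, Sleep=0, Stress=-5]  = 2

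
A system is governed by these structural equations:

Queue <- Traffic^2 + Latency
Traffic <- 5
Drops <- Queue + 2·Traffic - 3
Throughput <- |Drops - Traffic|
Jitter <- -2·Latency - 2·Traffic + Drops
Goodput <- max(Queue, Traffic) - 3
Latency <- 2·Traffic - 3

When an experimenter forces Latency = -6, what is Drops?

Under do(Latency=-6), the mechanism Latency <- 2·Traffic - 3 is discarded; Latency is fixed at -6.
Queue = Traffic^2 + Latency  [with Traffic=5, Latency=-6]  = 19
Drops = Queue + 2·Traffic - 3  [with Queue=19, Traffic=5]  = 26

26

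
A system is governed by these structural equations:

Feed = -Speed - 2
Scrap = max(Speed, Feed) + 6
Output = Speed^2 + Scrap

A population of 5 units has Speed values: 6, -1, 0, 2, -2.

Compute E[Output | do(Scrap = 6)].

Every unit gets Scrap=6 under the intervention. Output values become 42, 7, 6, 10, 10; E[Output|do(Scrap=6)] = 15.

15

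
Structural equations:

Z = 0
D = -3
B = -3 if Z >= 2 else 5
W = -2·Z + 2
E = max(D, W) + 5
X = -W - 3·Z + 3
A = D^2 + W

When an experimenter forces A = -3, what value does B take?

5

Intervening sets A = -3 and removes its equation (A = D^2 + W).
B is not downstream of the intervention, so its value is determined by the original equations.
B = -3 if Z >= 2 else 5  [with Z=0]  = 5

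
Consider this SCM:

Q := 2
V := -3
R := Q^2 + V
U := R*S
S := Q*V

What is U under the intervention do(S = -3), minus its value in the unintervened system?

Intervening sets S = -3 and removes its equation (S := Q*V).
R = Q^2 + V  [with Q=2, V=-3]  = 1
U = R*S  [with R=1, S=-3]  = -3
Without intervention: R = Q^2 + V  [with Q=2, V=-3]  = 1; S = Q*V  [with Q=2, V=-3]  = -6; U = R*S  [with R=1, S=-6]  = -6.
Change = -3 − (-6) = 3.

3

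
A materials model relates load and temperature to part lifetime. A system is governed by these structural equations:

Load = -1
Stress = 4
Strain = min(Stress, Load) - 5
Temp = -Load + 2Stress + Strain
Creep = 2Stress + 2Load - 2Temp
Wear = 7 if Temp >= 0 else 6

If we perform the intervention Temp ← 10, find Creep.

-14

Intervening sets Temp = 10 and removes its equation (Temp = -Load + 2Stress + Strain).
Creep = 2Stress + 2Load - 2Temp  [with Stress=4, Load=-1, Temp=10]  = -14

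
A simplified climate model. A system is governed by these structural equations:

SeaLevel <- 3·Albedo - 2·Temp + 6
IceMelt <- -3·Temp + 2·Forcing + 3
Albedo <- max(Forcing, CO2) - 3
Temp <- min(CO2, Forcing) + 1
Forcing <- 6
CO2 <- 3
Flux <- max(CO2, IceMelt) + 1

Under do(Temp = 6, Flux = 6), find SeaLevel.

Under do(Temp = 6, Flux = 6), each intervened variable's structural equation is replaced by its fixed value.
Albedo = max(Forcing, CO2) - 3  [with Forcing=6, CO2=3]  = 3
SeaLevel = 3·Albedo - 2·Temp + 6  [with Albedo=3, Temp=6]  = 3

3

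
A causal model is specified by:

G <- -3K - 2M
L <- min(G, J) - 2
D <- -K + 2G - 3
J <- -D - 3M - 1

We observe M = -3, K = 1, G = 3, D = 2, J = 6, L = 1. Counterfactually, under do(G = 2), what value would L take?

0

The intervention breaks the incoming arrows to G: G <- -3K - 2M no longer applies, and G = 2.
D = -K + 2G - 3  [with K=1, G=2]  = 0
J = -D - 3M - 1  [with D=0, M=-3]  = 8
L = min(G, J) - 2  [with G=2, J=8]  = 0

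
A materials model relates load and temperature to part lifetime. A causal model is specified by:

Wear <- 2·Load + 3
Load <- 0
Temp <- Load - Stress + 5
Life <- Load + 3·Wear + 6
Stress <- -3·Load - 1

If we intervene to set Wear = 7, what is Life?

27

Intervening sets Wear = 7 and removes its equation (Wear <- 2·Load + 3).
Life = Load + 3·Wear + 6  [with Load=0, Wear=7]  = 27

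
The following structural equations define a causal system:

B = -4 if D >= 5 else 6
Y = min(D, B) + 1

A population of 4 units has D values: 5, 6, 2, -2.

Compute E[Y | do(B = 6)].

do(B=6) breaks B's dependence on D. With B=6 fixed, Y across the units is 6, 7, 3, -1, mean 3.75.

3.75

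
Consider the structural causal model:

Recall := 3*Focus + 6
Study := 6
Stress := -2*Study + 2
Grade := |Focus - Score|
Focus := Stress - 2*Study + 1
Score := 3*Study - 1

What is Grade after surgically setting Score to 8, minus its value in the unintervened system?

-9

Under do(Score=8), the mechanism Score := 3*Study - 1 is discarded; Score is fixed at 8.
Stress = -2*Study + 2  [with Study=6]  = -10
Focus = Stress - 2*Study + 1  [with Stress=-10, Study=6]  = -21
Grade = |Focus - Score|  [with Focus=-21, Score=8]  = 29
Without intervention: Stress = -2*Study + 2  [with Study=6]  = -10; Focus = Stress - 2*Study + 1  [with Stress=-10, Study=6]  = -21; Score = 3*Study - 1  [with Study=6]  = 17; Grade = |Focus - Score|  [with Focus=-21, Score=17]  = 38.
Change = 29 − 38 = -9.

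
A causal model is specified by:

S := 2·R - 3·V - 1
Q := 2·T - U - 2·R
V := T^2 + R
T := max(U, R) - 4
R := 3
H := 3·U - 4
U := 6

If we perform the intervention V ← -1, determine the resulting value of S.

8

Intervening sets V = -1 and removes its equation (V := T^2 + R).
S = 2·R - 3·V - 1  [with R=3, V=-1]  = 8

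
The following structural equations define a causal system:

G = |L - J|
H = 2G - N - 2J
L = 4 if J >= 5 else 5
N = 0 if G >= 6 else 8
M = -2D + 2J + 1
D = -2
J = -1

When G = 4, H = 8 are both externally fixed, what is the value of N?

The joint intervention fixes G = 4, H = 8, removing each variable's own equation.
N = 0 if G >= 6 else 8  [with G=4]  = 8

8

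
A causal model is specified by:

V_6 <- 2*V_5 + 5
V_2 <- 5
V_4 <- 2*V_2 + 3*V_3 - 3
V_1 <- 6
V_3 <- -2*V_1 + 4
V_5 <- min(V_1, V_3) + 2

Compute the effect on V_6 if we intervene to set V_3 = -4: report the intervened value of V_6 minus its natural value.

The intervention breaks the incoming arrows to V_3: V_3 <- -2*V_1 + 4 no longer applies, and V_3 = -4.
V_5 = min(V_1, V_3) + 2  [with V_1=6, V_3=-4]  = -2
V_6 = 2*V_5 + 5  [with V_5=-2]  = 1
Without intervention: V_3 = -2*V_1 + 4  [with V_1=6]  = -8; V_5 = min(V_1, V_3) + 2  [with V_1=6, V_3=-8]  = -6; V_6 = 2*V_5 + 5  [with V_5=-6]  = -7.
Change = 1 − (-7) = 8.

8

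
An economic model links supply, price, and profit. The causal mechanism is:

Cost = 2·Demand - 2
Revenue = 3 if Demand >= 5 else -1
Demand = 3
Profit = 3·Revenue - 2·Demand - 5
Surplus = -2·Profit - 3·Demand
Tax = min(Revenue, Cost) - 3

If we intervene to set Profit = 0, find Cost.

Under do(Profit=0), the mechanism Profit = 3·Revenue - 2·Demand - 5 is discarded; Profit is fixed at 0.
No directed path runs from Profit to Cost, so Cost keeps its natural value.
Cost = 2·Demand - 2  [with Demand=3]  = 4

4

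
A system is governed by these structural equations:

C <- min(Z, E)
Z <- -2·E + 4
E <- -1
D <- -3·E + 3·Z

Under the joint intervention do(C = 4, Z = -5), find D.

The joint intervention fixes C = 4, Z = -5, removing each variable's own equation.
D = -3·E + 3·Z  [with E=-1, Z=-5]  = -12

-12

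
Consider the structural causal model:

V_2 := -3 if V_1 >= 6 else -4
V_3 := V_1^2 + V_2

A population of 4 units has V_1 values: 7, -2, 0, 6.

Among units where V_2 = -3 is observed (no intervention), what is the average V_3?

39.5

Conditioning on V_2=-3 selects the 2 unit(s) with V_1 ∈ {7, 6}. Their V_3 values: 46, 33. Mean = 39.5.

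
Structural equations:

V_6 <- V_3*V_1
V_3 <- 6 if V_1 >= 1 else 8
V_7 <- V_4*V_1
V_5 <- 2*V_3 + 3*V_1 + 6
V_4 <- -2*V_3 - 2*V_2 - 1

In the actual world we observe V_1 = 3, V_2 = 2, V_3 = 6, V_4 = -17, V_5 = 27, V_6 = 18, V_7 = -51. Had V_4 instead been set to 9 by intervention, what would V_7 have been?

27

The intervention breaks the incoming arrows to V_4: V_4 <- -2*V_3 - 2*V_2 - 1 no longer applies, and V_4 = 9.
V_7 = V_4*V_1  [with V_4=9, V_1=3]  = 27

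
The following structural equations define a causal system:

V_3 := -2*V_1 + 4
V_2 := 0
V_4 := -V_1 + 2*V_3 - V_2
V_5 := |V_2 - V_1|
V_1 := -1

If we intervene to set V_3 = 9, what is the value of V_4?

19

The intervention breaks the incoming arrows to V_3: V_3 := -2*V_1 + 4 no longer applies, and V_3 = 9.
V_4 = -V_1 + 2*V_3 - V_2  [with V_1=-1, V_3=9, V_2=0]  = 19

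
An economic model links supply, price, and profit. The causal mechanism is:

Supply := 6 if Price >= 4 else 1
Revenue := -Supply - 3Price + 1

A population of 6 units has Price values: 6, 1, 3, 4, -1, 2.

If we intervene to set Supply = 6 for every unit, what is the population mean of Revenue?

-12.5

The intervention sets Supply=6 in all 6 units regardless of Price. Recomputing Revenue per unit gives -23, -8, -14, -17, -2, -11; average -12.5.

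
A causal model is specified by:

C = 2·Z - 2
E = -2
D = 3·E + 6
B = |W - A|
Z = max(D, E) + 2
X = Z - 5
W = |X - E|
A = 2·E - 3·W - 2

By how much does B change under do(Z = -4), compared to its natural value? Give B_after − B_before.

24

The intervention breaks the incoming arrows to Z: Z = max(D, E) + 2 no longer applies, and Z = -4.
X = Z - 5  [with Z=-4]  = -9
W = |X - E|  [with X=-9, E=-2]  = 7
A = 2·E - 3·W - 2  [with E=-2, W=7]  = -27
B = |W - A|  [with W=7, A=-27]  = 34
Without intervention: D = 3·E + 6  [with E=-2]  = 0; Z = max(D, E) + 2  [with D=0, E=-2]  = 2; X = Z - 5  [with Z=2]  = -3; W = |X - E|  [with X=-3, E=-2]  = 1; A = 2·E - 3·W - 2  [with E=-2, W=1]  = -9; B = |W - A|  [with W=1, A=-9]  = 10.
Change = 34 − 10 = 24.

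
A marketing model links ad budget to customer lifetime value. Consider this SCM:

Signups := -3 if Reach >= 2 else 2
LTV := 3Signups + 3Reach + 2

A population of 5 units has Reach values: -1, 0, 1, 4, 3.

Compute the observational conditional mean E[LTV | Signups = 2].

8

Observing Signups=2 restricts to units where Signups's equation naturally yields 2: Reach ∈ {-1, 0, 1}. In that subpopulation LTV = 5, 8, 11, mean 8.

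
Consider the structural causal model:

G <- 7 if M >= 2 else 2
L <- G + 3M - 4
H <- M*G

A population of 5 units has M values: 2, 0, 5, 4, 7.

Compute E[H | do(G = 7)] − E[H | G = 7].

The intervention sets G=7 in all 5 units regardless of M. Recomputing H per unit gives 14, 0, 35, 28, 49; average 25.2.
Observing G=7 restricts to units where G's equation naturally yields 7: M ∈ {2, 5, 4, 7}. In that subpopulation H = 14, 35, 28, 49, mean 31.5.
Difference = 25.2 − 31.5 = -6.3.

-6.3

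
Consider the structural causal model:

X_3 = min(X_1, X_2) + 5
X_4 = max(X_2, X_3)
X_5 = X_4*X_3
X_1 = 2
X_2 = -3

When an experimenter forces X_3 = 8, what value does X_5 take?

64

do(X_3=8) replaces the equation X_3 = min(X_1, X_2) + 5 with the constant X_3 = 8.
X_4 = max(X_2, X_3)  [with X_2=-3, X_3=8]  = 8
X_5 = X_4*X_3  [with X_4=8, X_3=8]  = 64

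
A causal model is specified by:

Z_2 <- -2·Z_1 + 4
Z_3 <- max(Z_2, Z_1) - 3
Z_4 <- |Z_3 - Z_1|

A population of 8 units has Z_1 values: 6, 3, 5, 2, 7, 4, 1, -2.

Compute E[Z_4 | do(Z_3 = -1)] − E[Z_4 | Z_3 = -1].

2

do(Z_3=-1) breaks Z_3's dependence on Z_1. With Z_3=-1 fixed, Z_4 across the units is 7, 4, 6, 3, 8, 5, 2, 1, mean 4.5.
E[Z_4|Z_3=-1] averages over only the 2 units with Z_3=-1 (Z_1 = 2, 1): Z_4 = 3, 2, mean 2.5.
Difference = 4.5 − 2.5 = 2.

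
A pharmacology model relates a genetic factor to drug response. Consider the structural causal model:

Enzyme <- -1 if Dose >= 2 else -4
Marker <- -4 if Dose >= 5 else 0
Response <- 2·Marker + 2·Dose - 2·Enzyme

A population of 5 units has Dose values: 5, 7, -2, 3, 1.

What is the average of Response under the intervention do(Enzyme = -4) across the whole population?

10.4

Under do(Enzyme=-4), Enzyme's equation is replaced by Enzyme=-4 for every unit. Per-unit Response: 10, 14, 4, 14, 10. Mean = 10.4.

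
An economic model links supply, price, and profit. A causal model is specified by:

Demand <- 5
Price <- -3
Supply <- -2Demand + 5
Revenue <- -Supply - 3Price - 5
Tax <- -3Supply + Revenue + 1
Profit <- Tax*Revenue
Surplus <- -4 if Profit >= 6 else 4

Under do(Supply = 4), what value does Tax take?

-11

do(Supply=4) replaces the equation Supply <- -2Demand + 5 with the constant Supply = 4.
Revenue = -Supply - 3Price - 5  [with Supply=4, Price=-3]  = 0
Tax = -3Supply + Revenue + 1  [with Supply=4, Revenue=0]  = -11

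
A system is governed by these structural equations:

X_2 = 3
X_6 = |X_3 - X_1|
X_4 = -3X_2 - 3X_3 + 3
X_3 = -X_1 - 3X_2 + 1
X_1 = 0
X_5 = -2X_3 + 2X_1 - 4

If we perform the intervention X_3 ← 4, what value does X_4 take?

-18

The intervention breaks the incoming arrows to X_3: X_3 = -X_1 - 3X_2 + 1 no longer applies, and X_3 = 4.
X_4 = -3X_2 - 3X_3 + 3  [with X_2=3, X_3=4]  = -18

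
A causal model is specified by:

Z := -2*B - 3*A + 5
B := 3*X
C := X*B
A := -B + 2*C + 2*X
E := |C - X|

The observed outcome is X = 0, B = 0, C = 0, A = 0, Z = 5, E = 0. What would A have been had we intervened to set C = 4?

8

The intervention breaks the incoming arrows to C: C := X*B no longer applies, and C = 4.
B = 3*X  [with X=0]  = 0
A = -B + 2*C + 2*X  [with B=0, C=4, X=0]  = 8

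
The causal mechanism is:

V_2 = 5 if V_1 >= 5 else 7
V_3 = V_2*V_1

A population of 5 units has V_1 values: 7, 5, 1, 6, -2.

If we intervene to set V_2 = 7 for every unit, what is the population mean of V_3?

The intervention sets V_2=7 in all 5 units regardless of V_1. Recomputing V_3 per unit gives 49, 35, 7, 42, -14; average 23.8.

23.8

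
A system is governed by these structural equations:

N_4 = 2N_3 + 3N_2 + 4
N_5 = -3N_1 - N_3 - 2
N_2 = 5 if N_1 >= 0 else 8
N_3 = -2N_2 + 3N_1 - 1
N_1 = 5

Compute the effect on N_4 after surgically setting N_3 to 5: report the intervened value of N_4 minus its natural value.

The intervention breaks the incoming arrows to N_3: N_3 = -2N_2 + 3N_1 - 1 no longer applies, and N_3 = 5.
N_2 = 5 if N_1 >= 0 else 8  [with N_1=5]  = 5
N_4 = 2N_3 + 3N_2 + 4  [with N_3=5, N_2=5]  = 29
Without intervention: N_2 = 5 if N_1 >= 0 else 8  [with N_1=5]  = 5; N_3 = -2N_2 + 3N_1 - 1  [with N_2=5, N_1=5]  = 4; N_4 = 2N_3 + 3N_2 + 4  [with N_3=4, N_2=5]  = 27.
Change = 29 − 27 = 2.

2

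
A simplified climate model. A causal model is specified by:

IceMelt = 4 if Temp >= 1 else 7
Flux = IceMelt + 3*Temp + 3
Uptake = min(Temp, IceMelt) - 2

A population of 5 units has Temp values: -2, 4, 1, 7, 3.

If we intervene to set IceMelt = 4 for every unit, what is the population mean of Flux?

Under do(IceMelt=4), IceMelt's equation is replaced by IceMelt=4 for every unit. Per-unit Flux: 1, 19, 10, 28, 16. Mean = 14.8.

14.8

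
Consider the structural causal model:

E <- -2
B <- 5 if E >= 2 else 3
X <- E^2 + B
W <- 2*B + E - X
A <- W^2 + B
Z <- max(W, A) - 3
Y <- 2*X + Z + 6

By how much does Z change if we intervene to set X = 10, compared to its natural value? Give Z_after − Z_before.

The intervention breaks the incoming arrows to X: X <- E^2 + B no longer applies, and X = 10.
B = 5 if E >= 2 else 3  [with E=-2]  = 3
W = 2*B + E - X  [with B=3, E=-2, X=10]  = -6
A = W^2 + B  [with W=-6, B=3]  = 39
Z = max(W, A) - 3  [with W=-6, A=39]  = 36
Without intervention: B = 5 if E >= 2 else 3  [with E=-2]  = 3; X = E^2 + B  [with E=-2, B=3]  = 7; W = 2*B + E - X  [with B=3, E=-2, X=7]  = -3; A = W^2 + B  [with W=-3, B=3]  = 12; Z = max(W, A) - 3  [with W=-3, A=12]  = 9.
Change = 36 − 9 = 27.

27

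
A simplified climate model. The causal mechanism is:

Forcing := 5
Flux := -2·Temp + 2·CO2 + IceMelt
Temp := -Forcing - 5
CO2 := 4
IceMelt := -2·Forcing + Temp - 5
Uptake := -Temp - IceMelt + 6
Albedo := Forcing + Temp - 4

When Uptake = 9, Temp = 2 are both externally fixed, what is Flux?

-9

Setting Uptake = 9, Temp = 2 by intervention discards those variables' equations.
IceMelt = -2·Forcing + Temp - 5  [with Forcing=5, Temp=2]  = -13
Flux = -2·Temp + 2·CO2 + IceMelt  [with Temp=2, CO2=4, IceMelt=-13]  = -9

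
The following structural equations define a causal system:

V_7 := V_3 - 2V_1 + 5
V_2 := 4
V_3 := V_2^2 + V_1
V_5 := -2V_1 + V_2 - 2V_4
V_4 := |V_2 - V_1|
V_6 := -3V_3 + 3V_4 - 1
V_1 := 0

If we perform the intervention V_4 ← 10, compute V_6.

Under do(V_4=10), the mechanism V_4 := |V_2 - V_1| is discarded; V_4 is fixed at 10.
V_3 = V_2^2 + V_1  [with V_2=4, V_1=0]  = 16
V_6 = -3V_3 + 3V_4 - 1  [with V_3=16, V_4=10]  = -19

-19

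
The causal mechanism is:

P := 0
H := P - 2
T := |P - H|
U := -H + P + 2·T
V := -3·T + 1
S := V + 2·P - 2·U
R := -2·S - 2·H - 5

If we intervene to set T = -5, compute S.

32

The intervention breaks the incoming arrows to T: T := |P - H| no longer applies, and T = -5.
H = P - 2  [with P=0]  = -2
U = -H + P + 2·T  [with H=-2, P=0, T=-5]  = -8
V = -3·T + 1  [with T=-5]  = 16
S = V + 2·P - 2·U  [with V=16, P=0, U=-8]  = 32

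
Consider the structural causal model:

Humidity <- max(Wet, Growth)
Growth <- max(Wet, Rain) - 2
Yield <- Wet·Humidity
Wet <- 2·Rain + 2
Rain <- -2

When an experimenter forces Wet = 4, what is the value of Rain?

-2

Under do(Wet=4), the mechanism Wet <- 2·Rain + 2 is discarded; Wet is fixed at 4.
Rain is not downstream of the intervention, so its value is determined by the original equations.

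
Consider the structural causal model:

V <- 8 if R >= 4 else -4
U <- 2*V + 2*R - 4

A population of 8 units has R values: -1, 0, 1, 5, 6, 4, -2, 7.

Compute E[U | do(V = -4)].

Every unit gets V=-4 under the intervention. U values become -14, -12, -10, -2, 0, -4, -16, 2; E[U|do(V=-4)] = -7.

-7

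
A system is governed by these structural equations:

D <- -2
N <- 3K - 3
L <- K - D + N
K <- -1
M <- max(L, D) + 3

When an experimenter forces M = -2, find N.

-6

do(M=-2) replaces the equation M <- max(L, D) + 3 with the constant M = -2.
N is not downstream of the intervention, so its value is determined by the original equations.
N = 3K - 3  [with K=-1]  = -6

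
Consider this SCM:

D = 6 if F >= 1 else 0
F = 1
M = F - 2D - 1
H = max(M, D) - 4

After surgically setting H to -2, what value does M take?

Under do(H=-2), the mechanism H = max(M, D) - 4 is discarded; H is fixed at -2.
Since M is not a descendant of the intervened variable, it is unaffected.
D = 6 if F >= 1 else 0  [with F=1]  = 6
M = F - 2D - 1  [with F=1, D=6]  = -12

-12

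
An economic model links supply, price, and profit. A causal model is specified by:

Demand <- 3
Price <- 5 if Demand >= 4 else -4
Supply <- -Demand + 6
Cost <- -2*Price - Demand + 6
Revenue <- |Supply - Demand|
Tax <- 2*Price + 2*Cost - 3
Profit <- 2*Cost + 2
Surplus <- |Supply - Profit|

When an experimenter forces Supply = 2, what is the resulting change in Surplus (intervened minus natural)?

1

The intervention breaks the incoming arrows to Supply: Supply <- -Demand + 6 no longer applies, and Supply = 2.
Price = 5 if Demand >= 4 else -4  [with Demand=3]  = -4
Cost = -2*Price - Demand + 6  [with Price=-4, Demand=3]  = 11
Profit = 2*Cost + 2  [with Cost=11]  = 24
Surplus = |Supply - Profit|  [with Supply=2, Profit=24]  = 22
Without intervention: Price = 5 if Demand >= 4 else -4  [with Demand=3]  = -4; Supply = -Demand + 6  [with Demand=3]  = 3; Cost = -2*Price - Demand + 6  [with Price=-4, Demand=3]  = 11; Profit = 2*Cost + 2  [with Cost=11]  = 24; Surplus = |Supply - Profit|  [with Supply=3, Profit=24]  = 21.
Change = 22 − 21 = 1.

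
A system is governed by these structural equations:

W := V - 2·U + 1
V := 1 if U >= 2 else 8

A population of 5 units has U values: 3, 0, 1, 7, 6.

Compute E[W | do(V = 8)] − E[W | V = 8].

-5.8

The intervention sets V=8 in all 5 units regardless of U. Recomputing W per unit gives 3, 9, 7, -5, -3; average 2.2.
Observing V=8 restricts to units where V's equation naturally yields 8: U ∈ {0, 1}. In that subpopulation W = 9, 7, mean 8.
Difference = 2.2 − 8 = -5.8.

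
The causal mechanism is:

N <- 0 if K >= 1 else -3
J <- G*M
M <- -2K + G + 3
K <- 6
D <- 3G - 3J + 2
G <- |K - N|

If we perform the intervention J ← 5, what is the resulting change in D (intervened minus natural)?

The intervention breaks the incoming arrows to J: J <- G*M no longer applies, and J = 5.
N = 0 if K >= 1 else -3  [with K=6]  = 0
G = |K - N|  [with K=6, N=0]  = 6
D = 3G - 3J + 2  [with G=6, J=5]  = 5
Without intervention: N = 0 if K >= 1 else -3  [with K=6]  = 0; G = |K - N|  [with K=6, N=0]  = 6; M = -2K + G + 3  [with K=6, G=6]  = -3; J = G*M  [with G=6, M=-3]  = -18; D = 3G - 3J + 2  [with G=6, J=-18]  = 74.
Change = 5 − 74 = -69.

-69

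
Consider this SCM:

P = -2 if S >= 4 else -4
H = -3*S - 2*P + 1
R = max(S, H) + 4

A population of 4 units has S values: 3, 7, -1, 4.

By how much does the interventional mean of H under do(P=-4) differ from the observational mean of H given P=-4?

Every unit gets P=-4 under the intervention. H values become 0, -12, 12, -3; E[H|do(P=-4)] = -0.75.
Observing P=-4 restricts to units where P's equation naturally yields -4: S ∈ {3, -1}. In that subpopulation H = 0, 12, mean 6.
Difference = -0.75 − 6 = -6.75.

-6.75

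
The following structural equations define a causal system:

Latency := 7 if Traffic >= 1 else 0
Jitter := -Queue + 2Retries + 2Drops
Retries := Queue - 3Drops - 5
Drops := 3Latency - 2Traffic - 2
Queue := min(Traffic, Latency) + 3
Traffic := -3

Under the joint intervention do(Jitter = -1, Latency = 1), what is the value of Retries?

The joint intervention fixes Jitter = -1, Latency = 1, removing each variable's own equation.
Queue = min(Traffic, Latency) + 3  [with Traffic=-3, Latency=1]  = 0
Drops = 3Latency - 2Traffic - 2  [with Latency=1, Traffic=-3]  = 7
Retries = Queue - 3Drops - 5  [with Queue=0, Drops=7]  = -26

-26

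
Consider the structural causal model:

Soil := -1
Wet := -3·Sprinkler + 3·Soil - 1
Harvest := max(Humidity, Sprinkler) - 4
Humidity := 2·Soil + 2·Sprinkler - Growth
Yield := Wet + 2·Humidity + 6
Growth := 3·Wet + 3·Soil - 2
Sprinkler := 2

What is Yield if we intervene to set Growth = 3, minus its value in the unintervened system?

Under do(Growth=3), the mechanism Growth := 3·Wet + 3·Soil - 2 is discarded; Growth is fixed at 3.
Wet = -3·Sprinkler + 3·Soil - 1  [with Sprinkler=2, Soil=-1]  = -10
Humidity = 2·Soil + 2·Sprinkler - Growth  [with Soil=-1, Sprinkler=2, Growth=3]  = -1
Yield = Wet + 2·Humidity + 6  [with Wet=-10, Humidity=-1]  = -6
Without intervention: Wet = -3·Sprinkler + 3·Soil - 1  [with Sprinkler=2, Soil=-1]  = -10; Growth = 3·Wet + 3·Soil - 2  [with Wet=-10, Soil=-1]  = -35; Humidity = 2·Soil + 2·Sprinkler - Growth  [with Soil=-1, Sprinkler=2, Growth=-35]  = 37; Yield = Wet + 2·Humidity + 6  [with Wet=-10, Humidity=37]  = 70.
Change = -6 − 70 = -76.

-76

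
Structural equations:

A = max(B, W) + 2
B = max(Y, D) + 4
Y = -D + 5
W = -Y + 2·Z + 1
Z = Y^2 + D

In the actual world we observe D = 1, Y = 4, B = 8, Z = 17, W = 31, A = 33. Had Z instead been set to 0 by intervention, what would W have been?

Intervening sets Z = 0 and removes its equation (Z = Y^2 + D).
Y = -D + 5  [with D=1]  = 4
W = -Y + 2·Z + 1  [with Y=4, Z=0]  = -3

-3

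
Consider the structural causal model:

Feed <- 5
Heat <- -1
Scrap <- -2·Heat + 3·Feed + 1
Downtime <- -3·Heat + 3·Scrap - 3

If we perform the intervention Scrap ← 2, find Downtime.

6

The intervention breaks the incoming arrows to Scrap: Scrap <- -2·Heat + 3·Feed + 1 no longer applies, and Scrap = 2.
Downtime = -3·Heat + 3·Scrap - 3  [with Heat=-1, Scrap=2]  = 6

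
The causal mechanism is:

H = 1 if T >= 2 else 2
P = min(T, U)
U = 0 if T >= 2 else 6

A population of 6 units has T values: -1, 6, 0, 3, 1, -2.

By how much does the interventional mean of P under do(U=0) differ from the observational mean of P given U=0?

do(U=0) breaks U's dependence on T. With U=0 fixed, P across the units is -1, 0, 0, 0, 0, -2, mean -0.5.
Observing U=0 restricts to units where U's equation naturally yields 0: T ∈ {6, 3}. In that subpopulation P = 0, 0, mean 0.
Difference = -0.5 − 0 = -0.5.

-0.5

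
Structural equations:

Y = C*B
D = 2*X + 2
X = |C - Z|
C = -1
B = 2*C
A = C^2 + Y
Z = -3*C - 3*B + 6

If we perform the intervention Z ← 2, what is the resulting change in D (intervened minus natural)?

-26

The intervention breaks the incoming arrows to Z: Z = -3*C - 3*B + 6 no longer applies, and Z = 2.
X = |C - Z|  [with C=-1, Z=2]  = 3
D = 2*X + 2  [with X=3]  = 8
Without intervention: B = 2*C  [with C=-1]  = -2; Z = -3*C - 3*B + 6  [with C=-1, B=-2]  = 15; X = |C - Z|  [with C=-1, Z=15]  = 16; D = 2*X + 2  [with X=16]  = 34.
Change = 8 − 34 = -26.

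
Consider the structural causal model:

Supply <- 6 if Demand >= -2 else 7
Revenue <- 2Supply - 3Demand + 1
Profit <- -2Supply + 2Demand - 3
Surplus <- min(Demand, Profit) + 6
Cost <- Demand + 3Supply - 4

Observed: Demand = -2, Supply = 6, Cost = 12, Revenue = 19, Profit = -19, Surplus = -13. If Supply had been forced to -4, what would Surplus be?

Under do(Supply=-4), the mechanism Supply <- 6 if Demand >= -2 else 7 is discarded; Supply is fixed at -4.
Profit = -2Supply + 2Demand - 3  [with Supply=-4, Demand=-2]  = 1
Surplus = min(Demand, Profit) + 6  [with Demand=-2, Profit=1]  = 4

4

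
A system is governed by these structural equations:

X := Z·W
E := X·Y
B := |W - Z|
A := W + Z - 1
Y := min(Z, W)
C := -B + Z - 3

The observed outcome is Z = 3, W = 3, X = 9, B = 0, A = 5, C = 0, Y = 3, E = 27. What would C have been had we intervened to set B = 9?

Under do(B=9), the mechanism B := |W - Z| is discarded; B is fixed at 9.
C = -B + Z - 3  [with B=9, Z=3]  = -9

-9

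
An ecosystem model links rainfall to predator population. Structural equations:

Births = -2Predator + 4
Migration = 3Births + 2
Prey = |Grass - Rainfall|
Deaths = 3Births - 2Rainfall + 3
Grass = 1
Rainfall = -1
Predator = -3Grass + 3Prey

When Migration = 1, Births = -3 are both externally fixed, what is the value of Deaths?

Setting Migration = 1, Births = -3 by intervention discards those variables' equations.
Deaths = 3Births - 2Rainfall + 3  [with Births=-3, Rainfall=-1]  = -4

-4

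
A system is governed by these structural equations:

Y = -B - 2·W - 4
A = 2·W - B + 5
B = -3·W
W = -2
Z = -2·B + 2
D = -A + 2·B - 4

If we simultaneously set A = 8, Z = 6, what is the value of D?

Setting A = 8, Z = 6 by intervention discards those variables' equations.
B = -3·W  [with W=-2]  = 6
D = -A + 2·B - 4  [with A=8, B=6]  = 0

0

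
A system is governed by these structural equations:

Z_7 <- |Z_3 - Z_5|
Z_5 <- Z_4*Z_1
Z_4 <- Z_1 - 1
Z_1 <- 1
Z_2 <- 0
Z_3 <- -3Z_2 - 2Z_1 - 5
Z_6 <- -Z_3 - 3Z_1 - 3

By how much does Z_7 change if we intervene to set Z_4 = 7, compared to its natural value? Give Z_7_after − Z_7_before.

7

The intervention breaks the incoming arrows to Z_4: Z_4 <- Z_1 - 1 no longer applies, and Z_4 = 7.
Z_3 = -3Z_2 - 2Z_1 - 5  [with Z_2=0, Z_1=1]  = -7
Z_5 = Z_4*Z_1  [with Z_4=7, Z_1=1]  = 7
Z_7 = |Z_3 - Z_5|  [with Z_3=-7, Z_5=7]  = 14
Without intervention: Z_3 = -3Z_2 - 2Z_1 - 5  [with Z_2=0, Z_1=1]  = -7; Z_4 = Z_1 - 1  [with Z_1=1]  = 0; Z_5 = Z_4*Z_1  [with Z_4=0, Z_1=1]  = 0; Z_7 = |Z_3 - Z_5|  [with Z_3=-7, Z_5=0]  = 7.
Change = 14 − 7 = 7.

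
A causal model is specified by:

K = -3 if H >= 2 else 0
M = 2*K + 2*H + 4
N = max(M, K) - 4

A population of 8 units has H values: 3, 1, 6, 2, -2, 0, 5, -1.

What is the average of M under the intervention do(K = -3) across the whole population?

1.5

The intervention sets K=-3 in all 8 units regardless of H. Recomputing M per unit gives 4, 0, 10, 2, -6, -2, 8, -4; average 1.5.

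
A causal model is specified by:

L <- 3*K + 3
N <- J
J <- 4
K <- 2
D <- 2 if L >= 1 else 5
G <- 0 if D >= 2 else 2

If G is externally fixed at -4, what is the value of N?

do(G=-4) replaces the equation G <- 0 if D >= 2 else 2 with the constant G = -4.
Since N is not a descendant of the intervened variable, it is unaffected.
N = J  [with J=4]  = 4

4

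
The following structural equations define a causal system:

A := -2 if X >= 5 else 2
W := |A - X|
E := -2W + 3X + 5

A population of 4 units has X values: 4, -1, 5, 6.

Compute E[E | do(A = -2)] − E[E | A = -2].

Every unit gets A=-2 under the intervention. E values become 5, 0, 6, 7; E[E|do(A=-2)] = 4.5.
Observing A=-2 restricts to units where A's equation naturally yields -2: X ∈ {5, 6}. In that subpopulation E = 6, 7, mean 6.5.
Difference = 4.5 − 6.5 = -2.

-2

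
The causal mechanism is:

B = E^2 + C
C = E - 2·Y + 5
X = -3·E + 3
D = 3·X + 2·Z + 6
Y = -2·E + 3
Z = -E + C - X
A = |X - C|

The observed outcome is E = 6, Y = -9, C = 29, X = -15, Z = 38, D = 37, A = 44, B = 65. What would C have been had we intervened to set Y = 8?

-5

The intervention breaks the incoming arrows to Y: Y = -2·E + 3 no longer applies, and Y = 8.
C = E - 2·Y + 5  [with E=6, Y=8]  = -5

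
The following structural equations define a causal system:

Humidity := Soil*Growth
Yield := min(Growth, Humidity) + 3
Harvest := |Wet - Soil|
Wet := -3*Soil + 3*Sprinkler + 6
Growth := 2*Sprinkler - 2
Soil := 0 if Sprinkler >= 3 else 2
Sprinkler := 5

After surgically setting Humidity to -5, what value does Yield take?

The intervention breaks the incoming arrows to Humidity: Humidity := Soil*Growth no longer applies, and Humidity = -5.
Growth = 2*Sprinkler - 2  [with Sprinkler=5]  = 8
Yield = min(Growth, Humidity) + 3  [with Growth=8, Humidity=-5]  = -2

-2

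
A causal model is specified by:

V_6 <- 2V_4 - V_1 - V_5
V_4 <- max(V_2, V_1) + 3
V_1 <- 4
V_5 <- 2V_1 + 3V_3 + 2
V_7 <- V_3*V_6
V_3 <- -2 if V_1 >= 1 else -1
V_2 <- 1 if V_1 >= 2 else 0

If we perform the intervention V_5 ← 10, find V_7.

0

Under do(V_5=10), the mechanism V_5 <- 2V_1 + 3V_3 + 2 is discarded; V_5 is fixed at 10.
V_2 = 1 if V_1 >= 2 else 0  [with V_1=4]  = 1
V_3 = -2 if V_1 >= 1 else -1  [with V_1=4]  = -2
V_4 = max(V_2, V_1) + 3  [with V_2=1, V_1=4]  = 7
V_6 = 2V_4 - V_1 - V_5  [with V_4=7, V_1=4, V_5=10]  = 0
V_7 = V_3*V_6  [with V_3=-2, V_6=0]  = 0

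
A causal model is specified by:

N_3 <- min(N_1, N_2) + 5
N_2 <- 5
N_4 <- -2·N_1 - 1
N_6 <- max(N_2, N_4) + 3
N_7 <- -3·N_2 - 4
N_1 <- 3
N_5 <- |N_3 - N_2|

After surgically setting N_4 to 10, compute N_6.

Under do(N_4=10), the mechanism N_4 <- -2·N_1 - 1 is discarded; N_4 is fixed at 10.
N_6 = max(N_2, N_4) + 3  [with N_2=5, N_4=10]  = 13

13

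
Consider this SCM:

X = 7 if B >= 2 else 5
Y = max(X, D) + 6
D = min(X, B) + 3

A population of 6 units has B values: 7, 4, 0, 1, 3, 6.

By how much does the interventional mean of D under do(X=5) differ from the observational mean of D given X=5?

2.5

Under do(X=5), X's equation is replaced by X=5 for every unit. Per-unit D: 8, 7, 3, 4, 6, 8. Mean = 6.
Conditioning on X=5 selects the 2 unit(s) with B ∈ {0, 1}. Their D values: 3, 4. Mean = 3.5.
Difference = 6 − 3.5 = 2.5.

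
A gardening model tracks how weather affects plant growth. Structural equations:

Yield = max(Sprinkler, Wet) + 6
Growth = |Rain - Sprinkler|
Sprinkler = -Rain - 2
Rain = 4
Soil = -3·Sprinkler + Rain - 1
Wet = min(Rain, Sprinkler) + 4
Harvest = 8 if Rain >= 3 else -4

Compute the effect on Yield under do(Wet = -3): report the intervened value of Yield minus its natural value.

Under do(Wet=-3), the mechanism Wet = min(Rain, Sprinkler) + 4 is discarded; Wet is fixed at -3.
Sprinkler = -Rain - 2  [with Rain=4]  = -6
Yield = max(Sprinkler, Wet) + 6  [with Sprinkler=-6, Wet=-3]  = 3
Without intervention: Sprinkler = -Rain - 2  [with Rain=4]  = -6; Wet = min(Rain, Sprinkler) + 4  [with Rain=4, Sprinkler=-6]  = -2; Yield = max(Sprinkler, Wet) + 6  [with Sprinkler=-6, Wet=-2]  = 4.
Change = 3 − 4 = -1.

-1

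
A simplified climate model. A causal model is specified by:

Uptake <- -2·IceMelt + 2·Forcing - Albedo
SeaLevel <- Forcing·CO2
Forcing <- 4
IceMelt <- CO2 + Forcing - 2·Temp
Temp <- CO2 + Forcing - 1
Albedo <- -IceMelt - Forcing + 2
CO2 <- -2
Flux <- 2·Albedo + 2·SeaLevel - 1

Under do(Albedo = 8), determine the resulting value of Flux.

Under do(Albedo=8), the mechanism Albedo <- -IceMelt - Forcing + 2 is discarded; Albedo is fixed at 8.
SeaLevel = Forcing·CO2  [with Forcing=4, CO2=-2]  = -8
Flux = 2·Albedo + 2·SeaLevel - 1  [with Albedo=8, SeaLevel=-8]  = -1

-1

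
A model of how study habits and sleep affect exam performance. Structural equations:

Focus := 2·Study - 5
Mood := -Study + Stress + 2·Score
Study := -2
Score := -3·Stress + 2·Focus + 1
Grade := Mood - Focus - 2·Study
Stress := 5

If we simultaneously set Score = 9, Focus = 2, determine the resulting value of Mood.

25

The joint intervention fixes Score = 9, Focus = 2, removing each variable's own equation.
Mood = -Study + Stress + 2·Score  [with Study=-2, Stress=5, Score=9]  = 25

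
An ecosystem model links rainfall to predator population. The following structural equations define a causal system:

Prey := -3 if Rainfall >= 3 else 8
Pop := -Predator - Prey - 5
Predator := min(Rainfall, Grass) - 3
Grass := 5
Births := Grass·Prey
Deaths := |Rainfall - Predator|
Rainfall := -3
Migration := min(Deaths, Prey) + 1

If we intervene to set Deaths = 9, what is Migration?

Intervening sets Deaths = 9 and removes its equation (Deaths := |Rainfall - Predator|).
Prey = -3 if Rainfall >= 3 else 8  [with Rainfall=-3]  = 8
Migration = min(Deaths, Prey) + 1  [with Deaths=9, Prey=8]  = 9

9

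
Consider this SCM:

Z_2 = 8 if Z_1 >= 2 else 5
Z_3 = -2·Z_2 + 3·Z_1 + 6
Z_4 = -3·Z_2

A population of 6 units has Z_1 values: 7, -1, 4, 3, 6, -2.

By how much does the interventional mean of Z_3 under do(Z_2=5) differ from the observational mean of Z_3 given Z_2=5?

Under do(Z_2=5), Z_2's equation is replaced by Z_2=5 for every unit. Per-unit Z_3: 17, -7, 8, 5, 14, -10. Mean = 4.5.
E[Z_3|Z_2=5] averages over only the 2 units with Z_2=5 (Z_1 = -1, -2): Z_3 = -7, -10, mean -8.5.
Difference = 4.5 − (-8.5) = 13.

13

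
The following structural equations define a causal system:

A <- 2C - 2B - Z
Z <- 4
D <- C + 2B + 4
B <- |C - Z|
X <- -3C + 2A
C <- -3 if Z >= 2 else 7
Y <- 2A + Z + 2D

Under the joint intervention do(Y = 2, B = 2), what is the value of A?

The joint intervention fixes Y = 2, B = 2, removing each variable's own equation.
C = -3 if Z >= 2 else 7  [with Z=4]  = -3
A = 2C - 2B - Z  [with C=-3, B=2, Z=4]  = -14

-14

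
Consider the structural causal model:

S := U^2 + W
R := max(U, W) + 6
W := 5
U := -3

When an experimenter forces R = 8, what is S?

The intervention breaks the incoming arrows to R: R := max(U, W) + 6 no longer applies, and R = 8.
S is not downstream of the intervention, so its value is determined by the original equations.
S = U^2 + W  [with U=-3, W=5]  = 14

14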